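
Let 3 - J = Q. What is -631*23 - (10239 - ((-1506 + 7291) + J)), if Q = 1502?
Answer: -20466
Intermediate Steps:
J = -1499 (J = 3 - 1*1502 = 3 - 1502 = -1499)
-631*23 - (10239 - ((-1506 + 7291) + J)) = -631*23 - (10239 - ((-1506 + 7291) - 1499)) = -14513 - (10239 - (5785 - 1499)) = -14513 - (10239 - 1*4286) = -14513 - (10239 - 4286) = -14513 - 1*5953 = -14513 - 5953 = -20466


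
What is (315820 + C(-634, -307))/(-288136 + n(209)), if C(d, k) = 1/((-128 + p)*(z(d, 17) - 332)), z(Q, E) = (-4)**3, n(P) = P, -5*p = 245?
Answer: -22136455441/20181379284 ≈ -1.0969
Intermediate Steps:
p = -49 (p = -1/5*245 = -49)
z(Q, E) = -64
C(d, k) = 1/70092 (C(d, k) = 1/((-128 - 49)*(-64 - 332)) = 1/(-177*(-396)) = 1/70092)
(315820 + C(-634, -307))/(-288136 + n(209)) = (315820 + 1/70092)/(-288136 + 209) = (22136455441/70092)/(-287927) = (22136455441/70092)*(-1/287927) = -22136455441/20181379284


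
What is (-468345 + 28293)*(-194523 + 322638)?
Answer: -56377261980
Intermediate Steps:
(-468345 + 28293)*(-194523 + 322638) = -440052*128115 = -56377261980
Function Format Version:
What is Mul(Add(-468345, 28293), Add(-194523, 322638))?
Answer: -56377261980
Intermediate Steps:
Mul(Add(-468345, 28293), Add(-194523, 322638)) = Mul(-440052, 128115) = -56377261980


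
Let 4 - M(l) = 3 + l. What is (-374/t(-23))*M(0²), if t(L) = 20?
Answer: -187/10 ≈ -18.700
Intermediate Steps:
M(l) = 1 - l (M(l) = 4 - (3 + l) = 4 + (-3 - l) = 1 - l)
(-374/t(-23))*M(0²) = (-374/20)*(1 - 1*0²) = (-374*1/20)*(1 - 1*0) = -187*(1 + 0)/10 = -187/10*1 = -187/10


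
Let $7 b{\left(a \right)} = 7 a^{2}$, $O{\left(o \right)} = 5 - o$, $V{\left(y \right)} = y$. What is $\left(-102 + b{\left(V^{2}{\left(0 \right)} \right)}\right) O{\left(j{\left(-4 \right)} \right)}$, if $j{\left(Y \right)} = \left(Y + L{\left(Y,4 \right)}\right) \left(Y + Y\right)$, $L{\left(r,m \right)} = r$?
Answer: $6018$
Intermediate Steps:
$j{\left(Y \right)} = 4 Y^{2}$ ($j{\left(Y \right)} = \left(Y + Y\right) \left(Y + Y\right) = 2 Y 2 Y = 4 Y^{2}$)
$b{\left(a \right)} = a^{2}$ ($b{\left(a \right)} = \frac{7 a^{2}}{7} = a^{2}$)
$\left(-102 + b{\left(V^{2}{\left(0 \right)} \right)}\right) O{\left(j{\left(-4 \right)} \right)} = \left(-102 + \left(0^{2}\right)^{2}\right) \left(5 - 4 \left(-4\right)^{2}\right) = \left(-102 + 0^{2}\right) \left(5 - 4 \cdot 16\right) = \left(-102 + 0\right) \left(5 - 64\right) = - 102 \left(5 - 64\right) = \left(-102\right) \left(-59\right) = 6018$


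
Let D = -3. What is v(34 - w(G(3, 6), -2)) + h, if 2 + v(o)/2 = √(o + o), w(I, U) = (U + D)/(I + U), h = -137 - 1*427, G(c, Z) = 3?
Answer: -568 + 2*√78 ≈ -550.34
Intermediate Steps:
h = -564 (h = -137 - 427 = -564)
w(I, U) = (-3 + U)/(I + U) (w(I, U) = (U - 3)/(I + U) = (-3 + U)/(I + U))
v(o) = -4 + 2*√2*√o (v(o) = -4 + 2*√(o + o) = -4 + 2*√(2*o) = -4 + 2*(√2*√o) = -4 + 2*√2*√o)
v(34 - w(G(3, 6), -2)) + h = (-4 + 2*√2*√(34 - (-3 - 2)/(3 - 2))) - 564 = (-4 + 2*√2*√(34 - (-5)/1)) - 564 = (-4 + 2*√2*√(34 - (-5))) - 564 = (-4 + 2*√2*√(34 - 1*(-5))) - 564 = (-4 + 2*√2*√(34 + 5)) - 564 = (-4 + 2*√2*√39) - 564 = (-4 + 2*√78) - 564 = -568 + 2*√78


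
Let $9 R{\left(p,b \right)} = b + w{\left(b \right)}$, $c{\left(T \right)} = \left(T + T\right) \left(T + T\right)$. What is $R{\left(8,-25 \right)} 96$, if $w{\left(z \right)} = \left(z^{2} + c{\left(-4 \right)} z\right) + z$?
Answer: $- \frac{32800}{3} \approx -10933.0$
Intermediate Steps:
$c{\left(T \right)} = 4 T^{2}$ ($c{\left(T \right)} = 2 T 2 T = 4 T^{2}$)
$w{\left(z \right)} = z^{2} + 65 z$ ($w{\left(z \right)} = \left(z^{2} + 4 \left(-4\right)^{2} z\right) + z = \left(z^{2} + 4 \cdot 16 z\right) + z = \left(z^{2} + 64 z\right) + z = z^{2} + 65 z$)
$R{\left(p,b \right)} = \frac{b}{9} + \frac{b \left(65 + b\right)}{9}$ ($R{\left(p,b \right)} = \frac{b + b \left(65 + b\right)}{9} = \frac{b}{9} + \frac{b \left(65 + b\right)}{9}$)
$R{\left(8,-25 \right)} 96 = \frac{1}{9} \left(-25\right) \left(66 - 25\right) 96 = \frac{1}{9} \left(-25\right) 41 \cdot 96 = \left(- \frac{1025}{9}\right) 96 = - \frac{32800}{3}$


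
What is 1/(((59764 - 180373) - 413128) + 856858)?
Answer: 1/323121 ≈ 3.0948e-6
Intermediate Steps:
1/(((59764 - 180373) - 413128) + 856858) = 1/((-120609 - 413128) + 856858) = 1/(-533737 + 856858) = 1/323121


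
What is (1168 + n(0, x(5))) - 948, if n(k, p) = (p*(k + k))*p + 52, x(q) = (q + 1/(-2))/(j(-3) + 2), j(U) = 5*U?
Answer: 272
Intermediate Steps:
x(q) = 1/26 - q/13 (x(q) = (q + 1/(-2))/(5*(-3) + 2) = (q - 1/2)/(-15 + 2) = (-1/2 + q)/(-13) = (-1/2 + q)*(-1/13) = 1/26 - q/13)
n(k, p) = 52 + 2*k*p**2 (n(k, p) = (p*(2*k))*p + 52 = (2*k*p)*p + 52 = 2*k*p**2 + 52 = 52 + 2*k*p**2)
(1168 + n(0, x(5))) - 948 = (1168 + (52 + 2*0*(1/26 - 1/13*5)**2)) - 948 = (1168 + (52 + 2*0*(1/26 - 5/13)**2)) - 948 = (1168 + (52 + 2*0*(-9/26)**2)) - 948 = (1168 + (52 + 2*0*(81/676))) - 948 = (1168 + (52 + 0)) - 948 = (1168 + 52) - 948 = 1220 - 948 = 272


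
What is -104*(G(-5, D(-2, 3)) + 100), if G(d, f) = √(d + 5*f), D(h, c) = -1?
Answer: -10400 - 104*I*√10 ≈ -10400.0 - 328.88*I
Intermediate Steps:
-104*(G(-5, D(-2, 3)) + 100) = -104*(√(-5 + 5*(-1)) + 100) = -104*(√(-5 - 5) + 100) = -104*(√(-10) + 100) = -104*(I*√10 + 100) = -104*(100 + I*√10) = -10400 - 104*I*√10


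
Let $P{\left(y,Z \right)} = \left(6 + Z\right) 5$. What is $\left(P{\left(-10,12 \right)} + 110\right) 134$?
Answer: $26800$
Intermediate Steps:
$P{\left(y,Z \right)} = 30 + 5 Z$
$\left(P{\left(-10,12 \right)} + 110\right) 134 = \left(\left(30 + 5 \cdot 12\right) + 110\right) 134 = \left(\left(30 + 60\right) + 110\right) 134 = \left(90 + 110\right) 134 = 200 \cdot 134 = 26800$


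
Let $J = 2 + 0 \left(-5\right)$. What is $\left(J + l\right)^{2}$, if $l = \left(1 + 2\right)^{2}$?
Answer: $121$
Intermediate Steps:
$l = 9$ ($l = 3^{2} = 9$)
$J = 2$ ($J = 2 + 0 = 2$)
$\left(J + l\right)^{2} = \left(2 + 9\right)^{2} = 11^{2} = 121$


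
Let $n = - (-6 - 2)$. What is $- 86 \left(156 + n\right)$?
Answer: $-14104$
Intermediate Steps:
$n = 8$ ($n = \left(-1\right) \left(-8\right) = 8$)
$- 86 \left(156 + n\right) = - 86 \left(156 + 8\right) = \left(-86\right) 164 = -14104$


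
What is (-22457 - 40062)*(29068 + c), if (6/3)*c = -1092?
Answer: -1783166918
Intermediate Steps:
c = -546 (c = (1/2)*(-1092) = -546)
(-22457 - 40062)*(29068 + c) = (-22457 - 40062)*(29068 - 546) = -62519*28522 = -1783166918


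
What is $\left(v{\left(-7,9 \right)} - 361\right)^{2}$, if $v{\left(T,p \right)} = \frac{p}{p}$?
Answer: $129600$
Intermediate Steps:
$v{\left(T,p \right)} = 1$
$\left(v{\left(-7,9 \right)} - 361\right)^{2} = \left(1 - 361\right)^{2} = \left(-360\right)^{2} = 129600$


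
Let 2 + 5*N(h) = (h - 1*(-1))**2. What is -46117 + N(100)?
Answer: -220386/5 ≈ -44077.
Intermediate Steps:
N(h) = -2/5 + (1 + h)**2/5 (N(h) = -2/5 + (h - 1*(-1))**2/5 = -2/5 + (h + 1)**2/5 = -2/5 + (1 + h)**2/5)
-46117 + N(100) = -46117 + (-2/5 + (1 + 100)**2/5) = -46117 + (-2/5 + (1/5)*101**2) = -46117 + (-2/5 + (1/5)*10201) = -46117 + (-2/5 + 10201/5) = -46117 + 10199/5 = -220386/5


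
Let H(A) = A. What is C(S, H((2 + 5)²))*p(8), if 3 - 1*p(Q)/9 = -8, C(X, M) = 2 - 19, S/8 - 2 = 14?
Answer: -1683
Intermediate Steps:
S = 128 (S = 16 + 8*14 = 16 + 112 = 128)
C(X, M) = -17
p(Q) = 99 (p(Q) = 27 - 9*(-8) = 27 + 72 = 99)
C(S, H((2 + 5)²))*p(8) = -17*99 = -1683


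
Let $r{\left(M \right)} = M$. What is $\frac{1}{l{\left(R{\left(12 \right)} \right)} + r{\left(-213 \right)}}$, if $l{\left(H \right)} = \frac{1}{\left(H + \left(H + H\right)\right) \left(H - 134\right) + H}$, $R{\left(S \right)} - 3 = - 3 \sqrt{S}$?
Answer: $- \frac{3219815352}{685820488499} - \frac{2298 \sqrt{3}}{685820488499} \approx -0.0046948$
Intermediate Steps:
$R{\left(S \right)} = 3 - 3 \sqrt{S}$
$l{\left(H \right)} = \frac{1}{H + 3 H \left(-134 + H\right)}$ ($l{\left(H \right)} = \frac{1}{\left(H + 2 H\right) \left(-134 + H\right) + H} = \frac{1}{3 H \left(-134 + H\right) + H} = \frac{1}{H + 3 H \left(-134 + H\right)}$)
$\frac{1}{l{\left(R{\left(12 \right)} \right)} + r{\left(-213 \right)}} = \frac{1}{\frac{1}{\left(3 - 3 \sqrt{12}\right) \left(-401 + 3 \left(3 - 3 \sqrt{12}\right)\right)} - 213} = \frac{1}{\frac{1}{\left(3 - 3 \cdot 2 \sqrt{3}\right) \left(-401 + 3 \left(3 - 3 \cdot 2 \sqrt{3}\right)\right)} - 213} = \frac{1}{\frac{1}{\left(3 - 6 \sqrt{3}\right) \left(-401 + 3 \left(3 - 6 \sqrt{3}\right)\right)} - 213} = \frac{1}{\frac{1}{\left(3 - 6 \sqrt{3}\right) \left(-401 + \left(9 - 18 \sqrt{3}\right)\right)} - 213} = \frac{1}{\frac{1}{\left(3 - 6 \sqrt{3}\right) \left(-392 - 18 \sqrt{3}\right)} - 213} = \frac{1}{\frac{1}{\left(-392 - 18 \sqrt{3}\right) \left(3 - 6 \sqrt{3}\right)} - 213} = \frac{1}{-213 + \frac{1}{\left(-392 - 18 \sqrt{3}\right) \left(3 - 6 \sqrt{3}\right)}}$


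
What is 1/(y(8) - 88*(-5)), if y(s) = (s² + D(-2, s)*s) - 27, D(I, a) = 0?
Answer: 1/477 ≈ 0.0020964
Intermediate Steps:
y(s) = -27 + s² (y(s) = (s² + 0*s) - 27 = (s² + 0) - 27 = s² - 27 = -27 + s²)
1/(y(8) - 88*(-5)) = 1/((-27 + 8²) - 88*(-5)) = 1/((-27 + 64) + 440) = 1/(37 + 440) = 1/477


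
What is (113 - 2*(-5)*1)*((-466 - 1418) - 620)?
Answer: -307992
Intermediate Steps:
(113 - 2*(-5)*1)*((-466 - 1418) - 620) = (113 + 10*1)*(-1884 - 620) = (113 + 10)*(-2504) = 123*(-2504) = -307992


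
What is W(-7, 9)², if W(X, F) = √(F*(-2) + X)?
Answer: -25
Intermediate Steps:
W(X, F) = √(X - 2*F) (W(X, F) = √(-2*F + X) = √(X - 2*F))
W(-7, 9)² = (√(-7 - 2*9))² = (√(-7 - 18))² = (√(-25))² = (5*I)² = -25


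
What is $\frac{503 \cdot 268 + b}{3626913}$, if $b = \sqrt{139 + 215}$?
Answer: $\frac{134804}{3626913} + \frac{\sqrt{354}}{3626913} \approx 0.037173$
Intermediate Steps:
$b = \sqrt{354} \approx 18.815$
$\frac{503 \cdot 268 + b}{3626913} = \frac{503 \cdot 268 + \sqrt{354}}{3626913} = \left(134804 + \sqrt{354}\right) \frac{1}{3626913} = \frac{134804}{3626913} + \frac{\sqrt{354}}{3626913}$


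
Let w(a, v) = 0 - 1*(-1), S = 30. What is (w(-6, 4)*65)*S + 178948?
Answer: 180898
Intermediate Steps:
w(a, v) = 1 (w(a, v) = 0 + 1 = 1)
(w(-6, 4)*65)*S + 178948 = (1*65)*30 + 178948 = 65*30 + 178948 = 1950 + 178948 = 180898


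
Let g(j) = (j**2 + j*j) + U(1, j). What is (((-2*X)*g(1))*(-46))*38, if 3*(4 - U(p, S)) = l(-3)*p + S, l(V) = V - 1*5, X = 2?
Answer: 174800/3 ≈ 58267.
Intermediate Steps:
l(V) = -5 + V (l(V) = V - 5 = -5 + V)
U(p, S) = 4 - S/3 + 8*p/3 (U(p, S) = 4 - ((-5 - 3)*p + S)/3 = 4 - (-8*p + S)/3 = 4 - (S - 8*p)/3 = 4 + (-S/3 + 8*p/3) = 4 - S/3 + 8*p/3)
g(j) = 20/3 + 2*j**2 - j/3 (g(j) = (j**2 + j*j) + (4 - j/3 + (8/3)*1) = (j**2 + j**2) + (4 - j/3 + 8/3) = 2*j**2 + (20/3 - j/3) = 20/3 + 2*j**2 - j/3)
(((-2*X)*g(1))*(-46))*38 = (((-2*2)*(20/3 + 2*1**2 - 1/3*1))*(-46))*38 = (-4*(20/3 + 2*1 - 1/3)*(-46))*38 = (-4*(20/3 + 2 - 1/3)*(-46))*38 = (-4*25/3*(-46))*38 = -100/3*(-46)*38 = (4600/3)*38 = 174800/3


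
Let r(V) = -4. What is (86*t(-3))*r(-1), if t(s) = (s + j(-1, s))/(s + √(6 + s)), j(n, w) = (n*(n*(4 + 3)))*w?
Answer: -4128 - 1376*√3 ≈ -6511.3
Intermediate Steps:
j(n, w) = 7*w*n² (j(n, w) = (n*(n*7))*w = (n*(7*n))*w = (7*n²)*w = 7*w*n²)
t(s) = 8*s/(s + √(6 + s)) (t(s) = (s + 7*s*(-1)²)/(s + √(6 + s)) = (s + 7*s*1)/(s + √(6 + s)) = (s + 7*s)/(s + √(6 + s)) = (8*s)/(s + √(6 + s)) = 8*s/(s + √(6 + s)))
(86*t(-3))*r(-1) = (86*(8*(-3)/(-3 + √(6 - 3))))*(-4) = (86*(8*(-3)/(-3 + √3)))*(-4) = (86*(-24/(-3 + √3)))*(-4) = -2064/(-3 + √3)*(-4) = 8256/(-3 + √3)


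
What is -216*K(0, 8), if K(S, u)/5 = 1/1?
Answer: -1080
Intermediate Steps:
K(S, u) = 5 (K(S, u) = 5/1 = 5*1 = 5)
-216*K(0, 8) = -216*5 = -1080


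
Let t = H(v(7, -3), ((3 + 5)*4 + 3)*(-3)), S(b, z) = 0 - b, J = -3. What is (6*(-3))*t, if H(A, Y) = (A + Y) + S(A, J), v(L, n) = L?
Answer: 1890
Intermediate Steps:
S(b, z) = -b
H(A, Y) = Y (H(A, Y) = (A + Y) - A = Y)
t = -105 (t = ((3 + 5)*4 + 3)*(-3) = (8*4 + 3)*(-3) = (32 + 3)*(-3) = 35*(-3) = -105)
(6*(-3))*t = (6*(-3))*(-105) = -18*(-105) = 1890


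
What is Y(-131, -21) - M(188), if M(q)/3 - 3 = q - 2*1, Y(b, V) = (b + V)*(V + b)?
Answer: 22537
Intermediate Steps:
Y(b, V) = (V + b)² (Y(b, V) = (V + b)*(V + b) = (V + b)²)
M(q) = 3 + 3*q (M(q) = 9 + 3*(q - 2*1) = 9 + 3*(q - 2) = 9 + 3*(-2 + q) = 9 + (-6 + 3*q) = 3 + 3*q)
Y(-131, -21) - M(188) = (-21 - 131)² - (3 + 3*188) = (-152)² - (3 + 564) = 23104 - 1*567 = 23104 - 567 = 22537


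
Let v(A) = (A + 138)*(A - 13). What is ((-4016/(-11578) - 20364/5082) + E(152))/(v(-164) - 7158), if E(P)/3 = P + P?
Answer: -318131929/895199382 ≈ -0.35538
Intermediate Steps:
v(A) = (-13 + A)*(138 + A) (v(A) = (138 + A)*(-13 + A) = (-13 + A)*(138 + A))
E(P) = 6*P (E(P) = 3*(P + P) = 3*(2*P) = 6*P)
((-4016/(-11578) - 20364/5082) + E(152))/(v(-164) - 7158) = ((-4016/(-11578) - 20364/5082) + 6*152)/((-1794 + (-164)² + 125*(-164)) - 7158) = ((-4016*(-1/11578) - 20364*1/5082) + 912)/((-1794 + 26896 - 20500) - 7158) = ((2008/5789 - 3394/847) + 912)/(4602 - 7158) = (-2563870/700469 + 912)/(-2556) = (636263858/700469)*(-1/2556) = -318131929/895199382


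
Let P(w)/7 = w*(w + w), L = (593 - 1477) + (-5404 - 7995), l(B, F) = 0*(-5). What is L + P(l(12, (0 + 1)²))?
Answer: -14283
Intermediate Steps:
l(B, F) = 0
L = -14283 (L = -884 - 13399 = -14283)
P(w) = 14*w² (P(w) = 7*(w*(w + w)) = 7*(w*(2*w)) = 7*(2*w²) = 14*w²)
L + P(l(12, (0 + 1)²)) = -14283 + 14*0² = -14283 + 14*0 = -14283 + 0 = -14283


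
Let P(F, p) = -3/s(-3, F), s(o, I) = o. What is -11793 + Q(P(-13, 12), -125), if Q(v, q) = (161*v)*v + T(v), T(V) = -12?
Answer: -11644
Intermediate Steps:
P(F, p) = 1 (P(F, p) = -3/(-3) = -3*(-⅓) = 1)
Q(v, q) = -12 + 161*v² (Q(v, q) = (161*v)*v - 12 = 161*v² - 12 = -12 + 161*v²)
-11793 + Q(P(-13, 12), -125) = -11793 + (-12 + 161*1²) = -11793 + (-12 + 161*1) = -11793 + (-12 + 161) = -11793 + 149 = -11644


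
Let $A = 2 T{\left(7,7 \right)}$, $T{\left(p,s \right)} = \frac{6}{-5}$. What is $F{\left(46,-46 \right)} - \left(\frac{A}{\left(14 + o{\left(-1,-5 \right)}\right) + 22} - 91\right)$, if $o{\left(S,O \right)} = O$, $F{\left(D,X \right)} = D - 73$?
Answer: $\frac{9932}{155} \approx 64.077$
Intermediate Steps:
$F{\left(D,X \right)} = -73 + D$ ($F{\left(D,X \right)} = D - 73 = -73 + D$)
$T{\left(p,s \right)} = - \frac{6}{5}$ ($T{\left(p,s \right)} = 6 \left(- \frac{1}{5}\right) = - \frac{6}{5}$)
$A = - \frac{12}{5}$ ($A = 2 \left(- \frac{6}{5}\right) = - \frac{12}{5} \approx -2.4$)
$F{\left(46,-46 \right)} - \left(\frac{A}{\left(14 + o{\left(-1,-5 \right)}\right) + 22} - 91\right) = \left(-73 + 46\right) - \left(- \frac{12}{5 \left(\left(14 - 5\right) + 22\right)} - 91\right) = -27 - \left(- \frac{12}{5 \left(9 + 22\right)} - 91\right) = -27 - \left(- \frac{12}{5 \cdot 31} - 91\right) = -27 - \left(\left(- \frac{12}{5}\right) \frac{1}{31} - 91\right) = -27 - \left(- \frac{12}{155} - 91\right) = -27 - - \frac{14117}{155} = -27 + \frac{14117}{155} = \frac{9932}{155}$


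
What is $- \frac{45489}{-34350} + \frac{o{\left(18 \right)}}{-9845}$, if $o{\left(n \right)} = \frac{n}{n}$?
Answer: $\frac{29853657}{22545050} \approx 1.3242$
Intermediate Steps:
$o{\left(n \right)} = 1$
$- \frac{45489}{-34350} + \frac{o{\left(18 \right)}}{-9845} = - \frac{45489}{-34350} + 1 \frac{1}{-9845} = \left(-45489\right) \left(- \frac{1}{34350}\right) + 1 \left(- \frac{1}{9845}\right) = \frac{15163}{11450} - \frac{1}{9845} = \frac{29853657}{22545050}$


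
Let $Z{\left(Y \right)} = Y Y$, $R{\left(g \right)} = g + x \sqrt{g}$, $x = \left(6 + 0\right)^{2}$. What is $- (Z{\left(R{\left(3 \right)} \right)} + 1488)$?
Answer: $-5385 - 216 \sqrt{3} \approx -5759.1$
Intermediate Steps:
$x = 36$ ($x = 6^{2} = 36$)
$R{\left(g \right)} = g + 36 \sqrt{g}$
$Z{\left(Y \right)} = Y^{2}$
$- (Z{\left(R{\left(3 \right)} \right)} + 1488) = - (\left(3 + 36 \sqrt{3}\right)^{2} + 1488) = - (1488 + \left(3 + 36 \sqrt{3}\right)^{2}) = -1488 - \left(3 + 36 \sqrt{3}\right)^{2}$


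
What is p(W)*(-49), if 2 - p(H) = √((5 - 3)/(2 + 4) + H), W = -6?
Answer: -98 + 49*I*√51/3 ≈ -98.0 + 116.64*I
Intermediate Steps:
p(H) = 2 - √(⅓ + H) (p(H) = 2 - √((5 - 3)/(2 + 4) + H) = 2 - √(2/6 + H) = 2 - √(2*(⅙) + H) = 2 - √(⅓ + H))
p(W)*(-49) = (2 - √(3 + 9*(-6))/3)*(-49) = (2 - √(3 - 54)/3)*(-49) = (2 - I*√51/3)*(-49) = -98 + 49*I*√51/3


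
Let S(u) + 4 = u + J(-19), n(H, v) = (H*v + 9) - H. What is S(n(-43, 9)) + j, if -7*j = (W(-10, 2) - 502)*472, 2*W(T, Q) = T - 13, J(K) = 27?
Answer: 240188/7 ≈ 34313.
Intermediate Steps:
W(T, Q) = -13/2 + T/2 (W(T, Q) = (T - 13)/2 = (-13 + T)/2 = -13/2 + T/2)
j = 242372/7 (j = -((-13/2 + (½)*(-10)) - 502)*472/7 = -((-13/2 - 5) - 502)*472/7 = -(-23/2 - 502)*472/7 = -(-1027)*472/14 = -⅐*(-242372) = 242372/7 ≈ 34625.)
n(H, v) = 9 - H + H*v (n(H, v) = (9 + H*v) - H = 9 - H + H*v)
S(u) = 23 + u (S(u) = -4 + (u + 27) = -4 + (27 + u) = 23 + u)
S(n(-43, 9)) + j = (23 + (9 - 1*(-43) - 43*9)) + 242372/7 = (23 + (9 + 43 - 387)) + 242372/7 = (23 - 335) + 242372/7 = -312 + 242372/7 = 240188/7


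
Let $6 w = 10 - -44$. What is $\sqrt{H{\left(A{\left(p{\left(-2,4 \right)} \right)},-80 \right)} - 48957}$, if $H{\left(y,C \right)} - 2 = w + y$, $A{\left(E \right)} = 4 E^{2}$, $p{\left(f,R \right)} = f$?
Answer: $i \sqrt{48930} \approx 221.2 i$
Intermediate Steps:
$w = 9$ ($w = \frac{10 - -44}{6} = \frac{10 + 44}{6} = \frac{1}{6} \cdot 54 = 9$)
$H{\left(y,C \right)} = 11 + y$ ($H{\left(y,C \right)} = 2 + \left(9 + y\right) = 11 + y$)
$\sqrt{H{\left(A{\left(p{\left(-2,4 \right)} \right)},-80 \right)} - 48957} = \sqrt{\left(11 + 4 \left(-2\right)^{2}\right) - 48957} = \sqrt{\left(11 + 4 \cdot 4\right) - 48957} = \sqrt{\left(11 + 16\right) - 48957} = \sqrt{27 - 48957} = \sqrt{-48930} = i \sqrt{48930}$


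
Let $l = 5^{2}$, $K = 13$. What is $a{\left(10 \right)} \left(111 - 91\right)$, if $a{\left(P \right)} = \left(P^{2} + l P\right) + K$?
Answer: $7260$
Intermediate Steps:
$l = 25$
$a{\left(P \right)} = 13 + P^{2} + 25 P$ ($a{\left(P \right)} = \left(P^{2} + 25 P\right) + 13 = 13 + P^{2} + 25 P$)
$a{\left(10 \right)} \left(111 - 91\right) = \left(13 + 10^{2} + 25 \cdot 10\right) \left(111 - 91\right) = \left(13 + 100 + 250\right) \left(111 - 91\right) = 363 \cdot 20 = 7260$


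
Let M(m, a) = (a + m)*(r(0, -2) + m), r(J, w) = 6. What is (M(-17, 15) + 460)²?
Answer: 232324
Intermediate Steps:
M(m, a) = (6 + m)*(a + m) (M(m, a) = (a + m)*(6 + m) = (6 + m)*(a + m))
(M(-17, 15) + 460)² = (((-17)² + 6*15 + 6*(-17) + 15*(-17)) + 460)² = ((289 + 90 - 102 - 255) + 460)² = (22 + 460)² = 482² = 232324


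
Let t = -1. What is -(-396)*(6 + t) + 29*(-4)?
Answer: 1864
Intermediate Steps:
-(-396)*(6 + t) + 29*(-4) = -(-396)*(6 - 1) + 29*(-4) = -(-396)*5 - 116 = -132*(-15) - 116 = 1980 - 116 = 1864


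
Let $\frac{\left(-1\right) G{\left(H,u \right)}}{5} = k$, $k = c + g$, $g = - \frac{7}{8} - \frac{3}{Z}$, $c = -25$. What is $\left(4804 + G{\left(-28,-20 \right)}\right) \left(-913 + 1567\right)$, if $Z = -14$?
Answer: $\frac{90320343}{28} \approx 3.2257 \cdot 10^{6}$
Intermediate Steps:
$g = - \frac{37}{56}$ ($g = - \frac{7}{8} - \frac{3}{-14} = \left(-7\right) \frac{1}{8} - - \frac{3}{14} = - \frac{7}{8} + \frac{3}{14} = - \frac{37}{56} \approx -0.66071$)
$k = - \frac{1437}{56}$ ($k = -25 - \frac{37}{56} = - \frac{1437}{56} \approx -25.661$)
$G{\left(H,u \right)} = \frac{7185}{56}$ ($G{\left(H,u \right)} = \left(-5\right) \left(- \frac{1437}{56}\right) = \frac{7185}{56}$)
$\left(4804 + G{\left(-28,-20 \right)}\right) \left(-913 + 1567\right) = \left(4804 + \frac{7185}{56}\right) \left(-913 + 1567\right) = \frac{276209}{56} \cdot 654 = \frac{90320343}{28}$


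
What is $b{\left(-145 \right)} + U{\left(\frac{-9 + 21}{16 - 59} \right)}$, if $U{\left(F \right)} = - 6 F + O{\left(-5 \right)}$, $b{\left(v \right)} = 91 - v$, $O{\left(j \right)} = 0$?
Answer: $\frac{10220}{43} \approx 237.67$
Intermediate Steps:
$U{\left(F \right)} = - 6 F$ ($U{\left(F \right)} = - 6 F + 0 = - 6 F$)
$b{\left(-145 \right)} + U{\left(\frac{-9 + 21}{16 - 59} \right)} = \left(91 - -145\right) - 6 \frac{-9 + 21}{16 - 59} = \left(91 + 145\right) - 6 \frac{12}{-43} = 236 - 6 \cdot 12 \left(- \frac{1}{43}\right) = 236 - - \frac{72}{43} = 236 + \frac{72}{43} = \frac{10220}{43}$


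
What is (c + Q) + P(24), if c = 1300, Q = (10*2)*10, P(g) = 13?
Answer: 1513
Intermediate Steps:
Q = 200 (Q = 20*10 = 200)
(c + Q) + P(24) = (1300 + 200) + 13 = 1500 + 13 = 1513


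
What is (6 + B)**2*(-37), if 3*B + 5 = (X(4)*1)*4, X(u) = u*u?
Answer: -219373/9 ≈ -24375.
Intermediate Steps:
X(u) = u**2
B = 59/3 (B = -5/3 + ((4**2*1)*4)/3 = -5/3 + ((16*1)*4)/3 = -5/3 + (16*4)/3 = -5/3 + (1/3)*64 = -5/3 + 64/3 = 59/3 ≈ 19.667)
(6 + B)**2*(-37) = (6 + 59/3)**2*(-37) = (77/3)**2*(-37) = (5929/9)*(-37) = -219373/9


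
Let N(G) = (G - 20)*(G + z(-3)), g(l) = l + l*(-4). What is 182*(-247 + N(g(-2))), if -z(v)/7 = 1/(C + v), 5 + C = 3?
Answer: -319046/5 ≈ -63809.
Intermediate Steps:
C = -2 (C = -5 + 3 = -2)
g(l) = -3*l (g(l) = l - 4*l = -3*l)
z(v) = -7/(-2 + v)
N(G) = (-20 + G)*(7/5 + G) (N(G) = (G - 20)*(G - 7/(-2 - 3)) = (-20 + G)*(G - 7/(-5)) = (-20 + G)*(G - 7*(-⅕)) = (-20 + G)*(G + 7/5) = (-20 + G)*(7/5 + G))
182*(-247 + N(g(-2))) = 182*(-247 + (-28 + (-3*(-2))² - (-279)*(-2)/5)) = 182*(-247 + (-28 + 6² - 93/5*6)) = 182*(-247 + (-28 + 36 - 558/5)) = 182*(-247 - 518/5) = 182*(-1753/5) = -319046/5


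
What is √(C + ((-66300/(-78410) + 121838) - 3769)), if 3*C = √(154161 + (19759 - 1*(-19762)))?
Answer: √(65331768169971 + 184443843*√193682)/23523 ≈ 343.83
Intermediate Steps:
C = √193682/3 (C = √(154161 + (19759 - 1*(-19762)))/3 = √(154161 + (19759 + 19762))/3 = √(154161 + 39521)/3 = √193682/3 ≈ 146.70)
√(C + ((-66300/(-78410) + 121838) - 3769)) = √(√193682/3 + ((-66300/(-78410) + 121838) - 3769)) = √(√193682/3 + ((-66300*(-1/78410) + 121838) - 3769)) = √(√193682/3 + ((6630/7841 + 121838) - 3769)) = √(√193682/3 + (955338388/7841 - 3769)) = √(√193682/3 + 925785659/7841) = √(925785659/7841 + √193682/3)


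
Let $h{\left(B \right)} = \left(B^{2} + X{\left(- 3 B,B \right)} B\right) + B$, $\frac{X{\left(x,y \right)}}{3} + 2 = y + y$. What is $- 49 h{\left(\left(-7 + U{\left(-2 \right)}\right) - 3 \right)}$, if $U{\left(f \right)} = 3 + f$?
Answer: $-29988$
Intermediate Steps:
$X{\left(x,y \right)} = -6 + 6 y$ ($X{\left(x,y \right)} = -6 + 3 \left(y + y\right) = -6 + 3 \cdot 2 y = -6 + 6 y$)
$h{\left(B \right)} = B + B^{2} + B \left(-6 + 6 B\right)$ ($h{\left(B \right)} = \left(B^{2} + \left(-6 + 6 B\right) B\right) + B = \left(B^{2} + B \left(-6 + 6 B\right)\right) + B = B + B^{2} + B \left(-6 + 6 B\right)$)
$- 49 h{\left(\left(-7 + U{\left(-2 \right)}\right) - 3 \right)} = - 49 \left(\left(-7 + \left(3 - 2\right)\right) - 3\right) \left(-5 + 7 \left(\left(-7 + \left(3 - 2\right)\right) - 3\right)\right) = - 49 \left(\left(-7 + 1\right) - 3\right) \left(-5 + 7 \left(\left(-7 + 1\right) - 3\right)\right) = - 49 \left(-6 - 3\right) \left(-5 + 7 \left(-6 - 3\right)\right) = - 49 \left(- 9 \left(-5 + 7 \left(-9\right)\right)\right) = - 49 \left(- 9 \left(-5 - 63\right)\right) = - 49 \left(\left(-9\right) \left(-68\right)\right) = \left(-49\right) 612 = -29988$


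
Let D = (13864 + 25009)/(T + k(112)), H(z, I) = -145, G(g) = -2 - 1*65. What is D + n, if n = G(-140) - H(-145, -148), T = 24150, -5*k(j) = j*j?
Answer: 8634433/108206 ≈ 79.796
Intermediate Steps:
k(j) = -j²/5 (k(j) = -j*j/5 = -j²/5)
G(g) = -67 (G(g) = -2 - 65 = -67)
n = 78 (n = -67 - 1*(-145) = -67 + 145 = 78)
D = 194365/108206 (D = (13864 + 25009)/(24150 - ⅕*112²) = 38873/(24150 - ⅕*12544) = 38873/(24150 - 12544/5) = 38873/(108206/5) = 38873*(5/108206) = 194365/108206 ≈ 1.7962)
D + n = 194365/108206 + 78 = 8634433/108206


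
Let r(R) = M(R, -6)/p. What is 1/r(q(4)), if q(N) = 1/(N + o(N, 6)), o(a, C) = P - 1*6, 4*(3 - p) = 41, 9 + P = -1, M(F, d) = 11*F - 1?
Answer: 87/23 ≈ 3.7826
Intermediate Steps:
M(F, d) = -1 + 11*F
P = -10 (P = -9 - 1 = -10)
p = -29/4 (p = 3 - ¼*41 = 3 - 41/4 = -29/4 ≈ -7.2500)
o(a, C) = -16 (o(a, C) = -10 - 1*6 = -10 - 6 = -16)
q(N) = 1/(-16 + N) (q(N) = 1/(N - 16) = 1/(-16 + N))
r(R) = 4/29 - 44*R/29 (r(R) = (-1 + 11*R)/(-29/4) = (-1 + 11*R)*(-4/29) = 4/29 - 44*R/29)
1/r(q(4)) = 1/(4/29 - 44/(29*(-16 + 4))) = 1/(4/29 - 44/29/(-12)) = 1/(4/29 - 44/29*(-1/12)) = 1/(4/29 + 11/87) = 1/(23/87) = 87/23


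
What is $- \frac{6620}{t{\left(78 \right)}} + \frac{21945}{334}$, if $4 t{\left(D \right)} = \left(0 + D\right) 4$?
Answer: $- \frac{249685}{13026} \approx -19.168$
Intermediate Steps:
$t{\left(D \right)} = D$ ($t{\left(D \right)} = \frac{\left(0 + D\right) 4}{4} = \frac{D 4}{4} = \frac{4 D}{4} = D$)
$- \frac{6620}{t{\left(78 \right)}} + \frac{21945}{334} = - \frac{6620}{78} + \frac{21945}{334} = \left(-6620\right) \frac{1}{78} + 21945 \cdot \frac{1}{334} = - \frac{3310}{39} + \frac{21945}{334} = - \frac{249685}{13026}$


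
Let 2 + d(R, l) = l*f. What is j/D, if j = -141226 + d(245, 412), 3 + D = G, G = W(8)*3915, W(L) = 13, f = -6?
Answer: -11975/4241 ≈ -2.8236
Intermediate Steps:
d(R, l) = -2 - 6*l (d(R, l) = -2 + l*(-6) = -2 - 6*l)
G = 50895 (G = 13*3915 = 50895)
D = 50892 (D = -3 + 50895 = 50892)
j = -143700 (j = -141226 + (-2 - 6*412) = -141226 + (-2 - 2472) = -141226 - 2474 = -143700)
j/D = -143700/50892 = -143700*1/50892 = -11975/4241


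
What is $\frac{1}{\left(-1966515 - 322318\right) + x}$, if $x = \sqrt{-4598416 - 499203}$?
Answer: $- \frac{2288833}{5238761599508} - \frac{i \sqrt{5097619}}{5238761599508} \approx -4.369 \cdot 10^{-7} - 4.3098 \cdot 10^{-10} i$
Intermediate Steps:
$x = i \sqrt{5097619}$ ($x = \sqrt{-5097619} = i \sqrt{5097619} \approx 2257.8 i$)
$\frac{1}{\left(-1966515 - 322318\right) + x} = \frac{1}{\left(-1966515 - 322318\right) + i \sqrt{5097619}} = \frac{1}{-2288833 + i \sqrt{5097619}}$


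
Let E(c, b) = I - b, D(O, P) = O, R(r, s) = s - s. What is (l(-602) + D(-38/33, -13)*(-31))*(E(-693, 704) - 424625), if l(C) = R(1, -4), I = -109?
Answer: -501165964/33 ≈ -1.5187e+7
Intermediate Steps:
R(r, s) = 0
l(C) = 0
E(c, b) = -109 - b
(l(-602) + D(-38/33, -13)*(-31))*(E(-693, 704) - 424625) = (0 - 38/33*(-31))*((-109 - 1*704) - 424625) = (0 - 38*1/33*(-31))*((-109 - 704) - 424625) = (0 - 38/33*(-31))*(-813 - 424625) = (0 + 1178/33)*(-425438) = (1178/33)*(-425438) = -501165964/33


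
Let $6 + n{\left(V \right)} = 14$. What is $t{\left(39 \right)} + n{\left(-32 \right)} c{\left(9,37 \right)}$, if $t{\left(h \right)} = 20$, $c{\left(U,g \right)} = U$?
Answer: $92$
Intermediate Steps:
$n{\left(V \right)} = 8$ ($n{\left(V \right)} = -6 + 14 = 8$)
$t{\left(39 \right)} + n{\left(-32 \right)} c{\left(9,37 \right)} = 20 + 8 \cdot 9 = 20 + 72 = 92$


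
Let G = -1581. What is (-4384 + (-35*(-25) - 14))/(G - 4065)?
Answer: 3523/5646 ≈ 0.62398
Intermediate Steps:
(-4384 + (-35*(-25) - 14))/(G - 4065) = (-4384 + (-35*(-25) - 14))/(-1581 - 4065) = (-4384 + (875 - 14))/(-5646) = (-4384 + 861)*(-1/5646) = -3523*(-1/5646) = 3523/5646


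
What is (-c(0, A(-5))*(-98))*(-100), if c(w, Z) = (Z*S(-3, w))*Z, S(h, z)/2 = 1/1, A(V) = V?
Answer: -490000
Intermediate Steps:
S(h, z) = 2 (S(h, z) = 2/1 = 2*1 = 2)
c(w, Z) = 2*Z² (c(w, Z) = (Z*2)*Z = (2*Z)*Z = 2*Z²)
(-c(0, A(-5))*(-98))*(-100) = (-2*(-5)²*(-98))*(-100) = (-2*25*(-98))*(-100) = (-1*50*(-98))*(-100) = -50*(-98)*(-100) = 4900*(-100) = -490000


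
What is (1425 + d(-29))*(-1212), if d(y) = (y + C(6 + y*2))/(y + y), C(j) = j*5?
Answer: -50261034/29 ≈ -1.7331e+6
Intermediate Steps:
C(j) = 5*j
d(y) = (30 + 11*y)/(2*y) (d(y) = (y + 5*(6 + y*2))/(y + y) = (y + 5*(6 + 2*y))/((2*y)) = (y + (30 + 10*y))*(1/(2*y)) = (30 + 11*y)*(1/(2*y)) = (30 + 11*y)/(2*y))
(1425 + d(-29))*(-1212) = (1425 + (11/2 + 15/(-29)))*(-1212) = (1425 + (11/2 + 15*(-1/29)))*(-1212) = (1425 + (11/2 - 15/29))*(-1212) = (1425 + 289/58)*(-1212) = (82939/58)*(-1212) = -50261034/29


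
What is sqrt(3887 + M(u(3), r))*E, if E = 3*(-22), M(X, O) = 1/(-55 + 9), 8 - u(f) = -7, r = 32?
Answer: -231*sqrt(167854)/23 ≈ -4114.8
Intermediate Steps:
u(f) = 15 (u(f) = 8 - 1*(-7) = 8 + 7 = 15)
M(X, O) = -1/46 (M(X, O) = 1/(-46) = -1/46)
E = -66
sqrt(3887 + M(u(3), r))*E = sqrt(3887 - 1/46)*(-66) = sqrt(178801/46)*(-66) = (7*sqrt(167854)/46)*(-66) = -231*sqrt(167854)/23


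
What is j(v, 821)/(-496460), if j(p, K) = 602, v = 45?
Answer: -301/248230 ≈ -0.0012126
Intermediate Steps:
j(v, 821)/(-496460) = 602/(-496460) = 602*(-1/496460) = -301/248230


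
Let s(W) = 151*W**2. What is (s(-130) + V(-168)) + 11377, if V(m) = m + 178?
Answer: 2563287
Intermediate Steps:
V(m) = 178 + m
(s(-130) + V(-168)) + 11377 = (151*(-130)**2 + (178 - 168)) + 11377 = (151*16900 + 10) + 11377 = (2551900 + 10) + 11377 = 2551910 + 11377 = 2563287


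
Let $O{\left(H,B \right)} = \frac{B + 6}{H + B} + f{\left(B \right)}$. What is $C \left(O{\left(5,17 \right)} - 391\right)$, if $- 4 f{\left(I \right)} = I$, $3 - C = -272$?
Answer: $- \frac{433625}{4} \approx -1.0841 \cdot 10^{5}$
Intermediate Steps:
$C = 275$ ($C = 3 - -272 = 3 + 272 = 275$)
$f{\left(I \right)} = - \frac{I}{4}$
$O{\left(H,B \right)} = - \frac{B}{4} + \frac{6 + B}{B + H}$ ($O{\left(H,B \right)} = \frac{B + 6}{H + B} - \frac{B}{4} = \frac{6 + B}{B + H} - \frac{B}{4} = - \frac{B}{4} + \frac{6 + B}{B + H}$)
$C \left(O{\left(5,17 \right)} - 391\right) = 275 \left(\frac{6 + 17 - \frac{17^{2}}{4} - \frac{17}{4} \cdot 5}{17 + 5} - 391\right) = 275 \left(\frac{6 + 17 - \frac{289}{4} - \frac{85}{4}}{22} - 391\right) = 275 \left(\frac{1}{22} \left(- \frac{141}{2}\right) - 391\right) = 275 \left(- \frac{141}{44} - 391\right) = 275 \left(- \frac{17345}{44}\right) = - \frac{433625}{4}$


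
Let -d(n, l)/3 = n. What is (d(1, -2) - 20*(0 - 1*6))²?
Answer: 13689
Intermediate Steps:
d(n, l) = -3*n
(d(1, -2) - 20*(0 - 1*6))² = (-3*1 - 20*(0 - 1*6))² = (-3 - 20*(0 - 6))² = (-3 - 20*(-6))² = (-3 + 120)² = 117² = 13689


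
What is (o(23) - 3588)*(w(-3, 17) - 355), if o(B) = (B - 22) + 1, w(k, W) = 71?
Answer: 1018424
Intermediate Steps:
o(B) = -21 + B (o(B) = (-22 + B) + 1 = -21 + B)
(o(23) - 3588)*(w(-3, 17) - 355) = ((-21 + 23) - 3588)*(71 - 355) = (2 - 3588)*(-284) = -3586*(-284) = 1018424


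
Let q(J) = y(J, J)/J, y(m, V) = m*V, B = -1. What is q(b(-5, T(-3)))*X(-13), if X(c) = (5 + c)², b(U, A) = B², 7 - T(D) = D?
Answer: 64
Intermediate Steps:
T(D) = 7 - D
y(m, V) = V*m
b(U, A) = 1 (b(U, A) = (-1)² = 1)
q(J) = J (q(J) = (J*J)/J = J²/J = J)
q(b(-5, T(-3)))*X(-13) = 1*(5 - 13)² = 1*(-8)² = 1*64 = 64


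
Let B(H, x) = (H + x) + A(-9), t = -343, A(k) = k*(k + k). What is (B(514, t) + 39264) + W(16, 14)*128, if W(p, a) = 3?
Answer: 39981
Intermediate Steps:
A(k) = 2*k**2 (A(k) = k*(2*k) = 2*k**2)
B(H, x) = 162 + H + x (B(H, x) = (H + x) + 2*(-9)**2 = (H + x) + 2*81 = (H + x) + 162 = 162 + H + x)
(B(514, t) + 39264) + W(16, 14)*128 = ((162 + 514 - 343) + 39264) + 3*128 = (333 + 39264) + 384 = 39597 + 384 = 39981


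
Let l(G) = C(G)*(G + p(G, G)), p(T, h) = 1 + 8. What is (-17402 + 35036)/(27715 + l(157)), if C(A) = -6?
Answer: 17634/26719 ≈ 0.65998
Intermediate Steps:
p(T, h) = 9
l(G) = -54 - 6*G (l(G) = -6*(G + 9) = -6*(9 + G) = -54 - 6*G)
(-17402 + 35036)/(27715 + l(157)) = (-17402 + 35036)/(27715 + (-54 - 6*157)) = 17634/(27715 + (-54 - 942)) = 17634/(27715 - 996) = 17634/26719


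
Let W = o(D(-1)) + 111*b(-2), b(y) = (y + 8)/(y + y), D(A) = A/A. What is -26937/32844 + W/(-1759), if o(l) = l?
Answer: -13982167/19257532 ≈ -0.72606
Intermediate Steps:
D(A) = 1
b(y) = (8 + y)/(2*y) (b(y) = (8 + y)/((2*y)) = (8 + y)*(1/(2*y)) = (8 + y)/(2*y))
W = -331/2 (W = 1 + 111*((1/2)*(8 - 2)/(-2)) = 1 + 111*((1/2)*(-1/2)*6) = 1 + 111*(-3/2) = 1 - 333/2 = -331/2 ≈ -165.50)
-26937/32844 + W/(-1759) = -26937/32844 - 331/2/(-1759) = -26937*1/32844 - 331/2*(-1/1759) = -8979/10948 + 331/3518 = -13982167/19257532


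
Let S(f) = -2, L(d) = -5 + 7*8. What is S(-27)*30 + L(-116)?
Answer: -9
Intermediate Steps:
L(d) = 51 (L(d) = -5 + 56 = 51)
S(-27)*30 + L(-116) = -2*30 + 51 = -60 + 51 = -9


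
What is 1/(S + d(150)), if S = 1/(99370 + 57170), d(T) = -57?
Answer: -156540/8922779 ≈ -0.017544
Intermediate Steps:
S = 1/156540 ≈ 6.3881e-6
1/(S + d(150)) = 1/(1/156540 - 57) = 1/(-8922779/156540) = -156540/8922779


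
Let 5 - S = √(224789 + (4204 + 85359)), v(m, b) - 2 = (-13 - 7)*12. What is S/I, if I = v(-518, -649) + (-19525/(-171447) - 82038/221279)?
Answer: -37937620713/1807779685241 + 455251448556*√2183/9038898426205 ≈ 2.3322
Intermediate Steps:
v(m, b) = -238 (v(m, b) = 2 + (-13 - 7)*12 = 2 - 20*12 = 2 - 240 = -238)
S = 5 - 12*√2183 (S = 5 - √(224789 + (4204 + 85359)) = 5 - √(224789 + 89563) = 5 - √314352 = 5 - 12*√2183 ≈ -555.67)
I = -9038898426205/37937620713 (I = -238 + (-19525/(-171447) - 82038/221279) = -238 + (-19525*(-1/171447) - 82038*1/221279) = -238 + (19525/171447 - 82038/221279) = -238 - 9744696511/37937620713 = -9038898426205/37937620713 ≈ -238.26)
S/I = (5 - 12*√2183)/(-9038898426205/37937620713) = (5 - 12*√2183)*(-37937620713/9038898426205) = -37937620713/1807779685241 + 455251448556*√2183/9038898426205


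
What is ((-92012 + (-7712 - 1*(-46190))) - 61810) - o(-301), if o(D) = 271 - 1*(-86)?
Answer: -115701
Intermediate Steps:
o(D) = 357 (o(D) = 271 + 86 = 357)
((-92012 + (-7712 - 1*(-46190))) - 61810) - o(-301) = ((-92012 + (-7712 - 1*(-46190))) - 61810) - 1*357 = ((-92012 + (-7712 + 46190)) - 61810) - 357 = ((-92012 + 38478) - 61810) - 357 = (-53534 - 61810) - 357 = -115344 - 357 = -115701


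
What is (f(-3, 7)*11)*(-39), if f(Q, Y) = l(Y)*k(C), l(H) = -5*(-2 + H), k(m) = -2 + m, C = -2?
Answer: -42900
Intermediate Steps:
l(H) = 10 - 5*H
f(Q, Y) = -40 + 20*Y (f(Q, Y) = (10 - 5*Y)*(-2 - 2) = (10 - 5*Y)*(-4) = -40 + 20*Y)
(f(-3, 7)*11)*(-39) = ((-40 + 20*7)*11)*(-39) = ((-40 + 140)*11)*(-39) = (100*11)*(-39) = 1100*(-39) = -42900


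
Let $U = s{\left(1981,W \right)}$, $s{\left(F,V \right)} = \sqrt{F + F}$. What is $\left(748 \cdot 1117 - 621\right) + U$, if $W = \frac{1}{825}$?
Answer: $834895 + \sqrt{3962} \approx 8.3496 \cdot 10^{5}$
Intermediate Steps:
$W = \frac{1}{825} \approx 0.0012121$
$s{\left(F,V \right)} = \sqrt{2} \sqrt{F}$ ($s{\left(F,V \right)} = \sqrt{2 F} = \sqrt{2} \sqrt{F}$)
$U = \sqrt{3962}$ ($U = \sqrt{2} \sqrt{1981} = \sqrt{3962} \approx 62.944$)
$\left(748 \cdot 1117 - 621\right) + U = \left(748 \cdot 1117 - 621\right) + \sqrt{3962} = \left(835516 - 621\right) + \sqrt{3962} = 834895 + \sqrt{3962}$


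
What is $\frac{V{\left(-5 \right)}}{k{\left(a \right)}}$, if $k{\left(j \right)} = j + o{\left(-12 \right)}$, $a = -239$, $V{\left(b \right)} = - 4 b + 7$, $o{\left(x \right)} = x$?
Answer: $- \frac{27}{251} \approx -0.10757$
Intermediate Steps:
$V{\left(b \right)} = 7 - 4 b$
$k{\left(j \right)} = -12 + j$ ($k{\left(j \right)} = j - 12 = -12 + j$)
$\frac{V{\left(-5 \right)}}{k{\left(a \right)}} = \frac{7 - -20}{-12 - 239} = \frac{7 + 20}{-251} = 27 \left(- \frac{1}{251}\right) = - \frac{27}{251}$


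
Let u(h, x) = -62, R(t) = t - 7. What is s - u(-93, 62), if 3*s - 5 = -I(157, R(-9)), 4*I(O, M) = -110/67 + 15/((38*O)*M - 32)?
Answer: 4898344429/76772352 ≈ 63.803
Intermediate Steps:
R(t) = -7 + t
I(O, M) = -55/134 + 15/(4*(-32 + 38*M*O)) (I(O, M) = (-110/67 + 15/((38*O)*M - 32))/4 = (-110*1/67 + 15/(38*M*O - 32))/4 = (-110/67 + 15/(-32 + 38*M*O))/4 = -55/134 + 15/(4*(-32 + 38*M*O)))
s = 138458605/76772352 (s = 5/3 + (-5*(905 - 836*(-7 - 9)*157)/(536*(-16 + 19*(-7 - 9)*157)))/3 = 5/3 + (-5*(905 - 836*(-16)*157)/(536*(-16 + 19*(-16)*157)))/3 = 5/3 + (-5*(905 + 2100032)/(536*(-16 - 47728)))/3 = 5/3 + (-5*2100937/(536*(-47744)))/3 = 5/3 + (-5*(-1)*2100937/(536*47744))/3 = 5/3 + (-1*(-10504685/25590784))/3 = 5/3 + (⅓)*(10504685/25590784) = 5/3 + 10504685/76772352 = 138458605/76772352 ≈ 1.8035)
s - u(-93, 62) = 138458605/76772352 - 1*(-62) = 138458605/76772352 + 62 = 4898344429/76772352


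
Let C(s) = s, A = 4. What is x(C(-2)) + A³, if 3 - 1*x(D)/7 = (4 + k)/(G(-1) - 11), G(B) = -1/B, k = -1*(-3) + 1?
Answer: 453/5 ≈ 90.600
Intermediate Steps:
k = 4 (k = 3 + 1 = 4)
x(D) = 133/5 (x(D) = 21 - 7*(4 + 4)/(-1/(-1) - 11) = 21 - 56/(-1*(-1) - 11) = 21 - 56/(1 - 11) = 21 - 56/(-10) = 21 - 56*(-1)/10 = 21 - 7*(-⅘) = 21 + 28/5 = 133/5)
x(C(-2)) + A³ = 133/5 + 4³ = 133/5 + 64 = 453/5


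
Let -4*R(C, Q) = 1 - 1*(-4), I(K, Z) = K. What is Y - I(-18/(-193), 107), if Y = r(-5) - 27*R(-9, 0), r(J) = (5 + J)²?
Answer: 25983/772 ≈ 33.657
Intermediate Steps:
R(C, Q) = -5/4 (R(C, Q) = -(1 - 1*(-4))/4 = -(1 + 4)/4 = -¼*5 = -5/4)
Y = 135/4 (Y = (5 - 5)² - 27*(-5/4) = 0² + 135/4 = 0 + 135/4 = 135/4 ≈ 33.750)
Y - I(-18/(-193), 107) = 135/4 - (-18)/(-193) = 135/4 - (-18)*(-1)/193 = 135/4 - 1*18/193 = 135/4 - 18/193 = 25983/772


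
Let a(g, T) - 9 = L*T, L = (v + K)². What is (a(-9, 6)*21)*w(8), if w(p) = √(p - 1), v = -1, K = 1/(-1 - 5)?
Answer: 721*√7/2 ≈ 953.79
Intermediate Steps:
K = -⅙ (K = 1/(-6) = -⅙ ≈ -0.16667)
w(p) = √(-1 + p)
L = 49/36 (L = (-1 - ⅙)² = (-7/6)² = 49/36 ≈ 1.3611)
a(g, T) = 9 + 49*T/36
(a(-9, 6)*21)*w(8) = ((9 + (49/36)*6)*21)*√(-1 + 8) = ((9 + 49/6)*21)*√7 = ((103/6)*21)*√7 = 721*√7/2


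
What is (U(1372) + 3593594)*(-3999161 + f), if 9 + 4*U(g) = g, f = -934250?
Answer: -70921428915729/4 ≈ -1.7730e+13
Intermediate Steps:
U(g) = -9/4 + g/4
(U(1372) + 3593594)*(-3999161 + f) = ((-9/4 + (¼)*1372) + 3593594)*(-3999161 - 934250) = ((-9/4 + 343) + 3593594)*(-4933411) = (1363/4 + 3593594)*(-4933411) = (14375739/4)*(-4933411) = -70921428915729/4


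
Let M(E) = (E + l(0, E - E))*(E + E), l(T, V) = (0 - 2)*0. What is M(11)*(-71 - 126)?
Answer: -47674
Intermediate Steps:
l(T, V) = 0 (l(T, V) = -2*0 = 0)
M(E) = 2*E² (M(E) = (E + 0)*(E + E) = E*(2*E) = 2*E²)
M(11)*(-71 - 126) = (2*11²)*(-71 - 126) = (2*121)*(-197) = 242*(-197) = -47674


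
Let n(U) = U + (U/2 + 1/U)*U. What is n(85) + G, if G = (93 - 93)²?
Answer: 7397/2 ≈ 3698.5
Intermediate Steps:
G = 0 (G = 0² = 0)
n(U) = U + U*(1/U + U/2) (n(U) = U + (U*(½) + 1/U)*U = U + (U/2 + 1/U)*U = U + (1/U + U/2)*U = U + U*(1/U + U/2))
n(85) + G = (1 + 85 + (½)*85²) + 0 = (1 + 85 + (½)*7225) + 0 = (1 + 85 + 7225/2) + 0 = 7397/2 + 0 = 7397/2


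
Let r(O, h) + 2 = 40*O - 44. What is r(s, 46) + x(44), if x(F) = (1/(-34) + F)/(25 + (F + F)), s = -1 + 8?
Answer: 900523/3842 ≈ 234.39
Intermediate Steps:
s = 7
r(O, h) = -46 + 40*O (r(O, h) = -2 + (40*O - 44) = -2 + (-44 + 40*O) = -46 + 40*O)
x(F) = (-1/34 + F)/(25 + 2*F)
r(s, 46) + x(44) = (-46 + 40*7) + (-1 + 34*44)/(34*(25 + 2*44)) = (-46 + 280) + (-1 + 1496)/(34*(25 + 88)) = 234 + (1/34)*1495/113 = 234 + (1/34)*(1/113)*1495 = 234 + 1495/3842 = 900523/3842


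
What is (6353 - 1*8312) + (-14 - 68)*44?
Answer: -5567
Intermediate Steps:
(6353 - 1*8312) + (-14 - 68)*44 = (6353 - 8312) - 82*44 = -1959 - 3608 = -5567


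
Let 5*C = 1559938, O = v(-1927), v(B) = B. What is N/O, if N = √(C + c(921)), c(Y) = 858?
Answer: -2*√1955285/9635 ≈ -0.29026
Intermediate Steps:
O = -1927
C = 1559938/5 (C = (⅕)*1559938 = 1559938/5 ≈ 3.1199e+5)
N = 2*√1955285/5 (N = √(1559938/5 + 858) = √(1564228/5) = 2*√1955285/5 ≈ 559.33)
N/O = (2*√1955285/5)/(-1927) = (2*√1955285/5)*(-1/1927) = -2*√1955285/9635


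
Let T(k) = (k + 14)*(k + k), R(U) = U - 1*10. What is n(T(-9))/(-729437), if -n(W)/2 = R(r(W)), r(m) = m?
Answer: -200/729437 ≈ -0.00027418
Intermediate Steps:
R(U) = -10 + U (R(U) = U - 10 = -10 + U)
T(k) = 2*k*(14 + k) (T(k) = (14 + k)*(2*k) = 2*k*(14 + k))
n(W) = 20 - 2*W (n(W) = -2*(-10 + W) = 20 - 2*W)
n(T(-9))/(-729437) = (20 - 4*(-9)*(14 - 9))/(-729437) = (20 - 4*(-9)*5)*(-1/729437) = (20 - 2*(-90))*(-1/729437) = (20 + 180)*(-1/729437) = 200*(-1/729437) = -200/729437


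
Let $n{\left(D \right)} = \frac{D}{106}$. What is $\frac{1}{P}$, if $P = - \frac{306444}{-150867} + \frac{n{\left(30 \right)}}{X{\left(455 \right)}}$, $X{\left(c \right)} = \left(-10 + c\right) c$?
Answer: $\frac{107932011915}{219233763647} \approx 0.49231$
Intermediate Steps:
$n{\left(D \right)} = \frac{D}{106}$ ($n{\left(D \right)} = D \frac{1}{106} = \frac{D}{106}$)
$X{\left(c \right)} = c \left(-10 + c\right)$
$P = \frac{219233763647}{107932011915}$ ($P = - \frac{306444}{-150867} + \frac{\frac{1}{106} \cdot 30}{455 \left(-10 + 455\right)} = \left(-306444\right) \left(- \frac{1}{150867}\right) + \frac{15}{53 \cdot 455 \cdot 445} = \frac{102148}{50289} + \frac{15}{53 \cdot 202475} = \frac{102148}{50289} + \frac{15}{53} \cdot \frac{1}{202475} = \frac{102148}{50289} + \frac{3}{2146235} = \frac{219233763647}{107932011915} \approx 2.0312$)
$\frac{1}{P} = \frac{1}{\frac{219233763647}{107932011915}} = \frac{107932011915}{219233763647}$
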